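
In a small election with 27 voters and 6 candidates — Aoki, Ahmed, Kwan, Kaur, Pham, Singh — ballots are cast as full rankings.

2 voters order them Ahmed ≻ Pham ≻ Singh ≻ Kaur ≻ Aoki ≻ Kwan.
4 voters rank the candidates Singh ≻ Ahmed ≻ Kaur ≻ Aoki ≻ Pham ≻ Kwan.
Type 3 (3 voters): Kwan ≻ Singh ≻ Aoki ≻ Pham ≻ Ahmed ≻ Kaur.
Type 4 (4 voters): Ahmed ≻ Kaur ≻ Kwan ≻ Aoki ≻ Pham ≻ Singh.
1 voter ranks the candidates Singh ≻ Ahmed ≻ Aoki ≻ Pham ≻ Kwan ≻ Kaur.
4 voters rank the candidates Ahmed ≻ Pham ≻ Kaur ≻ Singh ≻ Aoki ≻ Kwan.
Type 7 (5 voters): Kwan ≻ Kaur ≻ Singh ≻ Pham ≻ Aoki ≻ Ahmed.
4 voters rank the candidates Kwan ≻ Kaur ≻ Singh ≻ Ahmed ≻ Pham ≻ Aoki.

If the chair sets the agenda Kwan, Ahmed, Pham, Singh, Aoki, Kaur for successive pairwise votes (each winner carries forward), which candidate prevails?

Kaur

Round 1: Kwan vs Ahmed — 12–15, Ahmed advances.
Round 2: Ahmed vs Pham — 19–8, Ahmed advances.
Round 3: Ahmed vs Singh — 10–17, Singh advances.
Round 4: Singh vs Aoki — 23–4, Singh advances.
Round 5: Singh vs Kaur — 10–17, Kaur advances.
The agenda winner is Kaur.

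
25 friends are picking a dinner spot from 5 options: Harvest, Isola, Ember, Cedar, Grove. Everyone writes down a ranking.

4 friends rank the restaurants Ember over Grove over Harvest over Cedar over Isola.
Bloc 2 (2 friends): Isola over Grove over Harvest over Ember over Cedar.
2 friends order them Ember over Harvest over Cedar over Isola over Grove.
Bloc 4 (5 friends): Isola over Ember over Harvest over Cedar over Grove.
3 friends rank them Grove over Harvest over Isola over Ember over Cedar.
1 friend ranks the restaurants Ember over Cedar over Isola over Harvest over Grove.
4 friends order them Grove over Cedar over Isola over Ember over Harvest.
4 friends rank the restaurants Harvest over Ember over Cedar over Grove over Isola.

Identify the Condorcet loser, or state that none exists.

Head-to-head results (25 friends):
Harvest vs Isola: Harvest preferred on 4+2+3+4 = 13 ballots; Harvest wins 13–12.
Harvest vs Ember: 9 to 16, Ember.
Harvest vs Cedar: Harvest wins 20–5.
Harvest vs Grove: Grove wins 13–12.
Isola vs Ember: 14 to 11, Isola.
Isola vs Cedar: Cedar wins 15–10.
Isola–Grove: Grove 15–10.
Ember–Cedar: Ember 21–4.
Ember vs Grove: Ember preferred on 4+2+5+1+4 = 16 ballots; Ember wins 16–9.
Cedar vs Grove: Grove, 13–12.
Every restaurant wins at least one matchup (Harvest beats Isola; Isola beats Ember; Ember beats Harvest; Cedar beats Isola; Grove beats Harvest), so there is no Condorcet loser.

none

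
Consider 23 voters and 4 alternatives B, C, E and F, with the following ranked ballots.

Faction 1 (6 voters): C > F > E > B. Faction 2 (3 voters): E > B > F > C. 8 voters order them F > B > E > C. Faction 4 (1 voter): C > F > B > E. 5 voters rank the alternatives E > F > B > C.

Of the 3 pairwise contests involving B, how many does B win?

1

B against each rival (23 voters):
B vs C: B, 16–7.
B vs E: 9 to 14, E.
B vs F: 3 for B, 20 for F — F by 20–3.
B beats C; loses to E, F — 1 pairwise win.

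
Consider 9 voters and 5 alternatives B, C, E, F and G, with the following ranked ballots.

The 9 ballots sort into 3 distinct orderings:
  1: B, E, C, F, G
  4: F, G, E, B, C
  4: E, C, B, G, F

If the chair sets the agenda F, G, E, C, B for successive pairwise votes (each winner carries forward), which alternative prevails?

Round 1: F vs G — 5–4, F advances.
Round 2: F vs E — 4–5, E advances.
Round 3: E vs C — 9–0, E advances.
Round 4: E vs B — 8–1, E advances.
The agenda winner is E.

E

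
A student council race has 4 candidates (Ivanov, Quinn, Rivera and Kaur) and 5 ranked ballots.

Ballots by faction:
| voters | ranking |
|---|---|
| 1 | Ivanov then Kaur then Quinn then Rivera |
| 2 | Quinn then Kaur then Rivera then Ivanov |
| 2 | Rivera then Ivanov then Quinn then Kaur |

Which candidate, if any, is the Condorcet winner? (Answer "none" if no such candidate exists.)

Check each pair by majority over 5 ballots:
Ivanov vs Quinn: Ivanov, 3–2.
Ivanov–Rivera: Rivera 4–1.
Ivanov–Kaur: Ivanov 3–2.
Quinn–Rivera: Quinn 3–2.
Quinn vs Kaur: Quinn wins 4–1.
Rivera vs Kaur: Kaur, 3–2.
No candidate is unbeaten: Ivanov loses to Rivera; Quinn loses to Ivanov; Rivera loses to Quinn; Kaur loses to Ivanov. In particular Ivanov beats Quinn beats Rivera beats Ivanov is a majority cycle — no Condorcet winner exists.

none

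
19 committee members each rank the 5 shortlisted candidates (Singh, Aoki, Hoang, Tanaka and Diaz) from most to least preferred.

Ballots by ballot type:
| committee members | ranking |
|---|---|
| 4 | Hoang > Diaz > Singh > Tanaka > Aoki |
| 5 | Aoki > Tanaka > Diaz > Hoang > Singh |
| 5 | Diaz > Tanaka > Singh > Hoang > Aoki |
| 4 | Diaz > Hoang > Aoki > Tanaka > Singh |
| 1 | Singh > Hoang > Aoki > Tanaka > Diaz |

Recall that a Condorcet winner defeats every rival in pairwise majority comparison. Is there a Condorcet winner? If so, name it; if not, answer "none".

Diaz

Check each pair by majority over 19 ballots:
Singh vs Aoki: Singh, 10–9.
Singh vs Hoang: Hoang, 13–6.
Singh–Tanaka: Tanaka 14–5.
Singh vs Diaz: Diaz, 18–1.
Aoki–Hoang: Hoang 14–5.
Aoki vs Tanaka: Aoki wins 10–9.
Aoki–Diaz: Diaz 13–6.
Hoang vs Tanaka: Tanaka, 10–9.
Hoang vs Diaz: Diaz, 14–5.
Tanaka–Diaz: Diaz 13–6.
Diaz wins every pairwise contest, so Diaz is the Condorcet winner.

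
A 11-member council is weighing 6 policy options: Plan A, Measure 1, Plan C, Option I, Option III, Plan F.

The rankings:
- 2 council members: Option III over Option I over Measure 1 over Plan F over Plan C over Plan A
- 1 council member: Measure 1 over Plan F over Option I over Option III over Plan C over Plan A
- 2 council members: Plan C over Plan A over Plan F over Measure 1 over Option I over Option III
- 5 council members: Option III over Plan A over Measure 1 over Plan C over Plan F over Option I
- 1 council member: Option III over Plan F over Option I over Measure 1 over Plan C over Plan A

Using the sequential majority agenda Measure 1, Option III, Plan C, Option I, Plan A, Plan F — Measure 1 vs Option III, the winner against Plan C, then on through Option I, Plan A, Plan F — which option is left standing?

Option III

Round 1: Measure 1 vs Option III — 3–8, Option III advances.
Round 2: Option III vs Plan C — 9–2, Option III advances.
Round 3: Option III vs Option I — 8–3, Option III advances.
Round 4: Option III vs Plan A — 9–2, Option III advances.
Round 5: Option III vs Plan F — 8–3, Option III advances.
The agenda winner is Option III.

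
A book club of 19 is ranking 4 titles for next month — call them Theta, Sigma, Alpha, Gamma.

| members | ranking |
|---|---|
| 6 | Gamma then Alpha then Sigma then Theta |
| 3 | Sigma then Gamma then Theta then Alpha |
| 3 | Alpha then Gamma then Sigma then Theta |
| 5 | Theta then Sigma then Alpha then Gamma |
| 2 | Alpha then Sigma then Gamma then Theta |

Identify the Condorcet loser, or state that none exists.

Theta

Pairwise majorities:
Theta vs Sigma: Sigma, 14–5.
Theta vs Alpha: Alpha wins 11–8.
Theta vs Gamma: 5 for Theta, 14 for Gamma — Gamma by 14–5.
Sigma–Alpha: Alpha 11–8.
Sigma vs Gamma: 10 to 9, Sigma.
Alpha vs Gamma: Alpha, 10–9.
Only Theta has no wins; Theta is the Condorcet loser.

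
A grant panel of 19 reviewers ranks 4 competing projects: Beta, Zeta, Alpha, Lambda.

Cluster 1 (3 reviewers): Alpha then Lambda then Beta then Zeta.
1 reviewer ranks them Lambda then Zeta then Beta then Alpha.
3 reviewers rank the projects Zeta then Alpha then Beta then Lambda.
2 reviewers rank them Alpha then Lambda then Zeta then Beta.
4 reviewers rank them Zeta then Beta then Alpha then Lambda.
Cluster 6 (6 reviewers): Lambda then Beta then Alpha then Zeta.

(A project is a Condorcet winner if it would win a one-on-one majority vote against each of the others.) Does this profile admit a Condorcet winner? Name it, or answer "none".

none

Pairwise majorities:
Beta vs Zeta: Zeta, 10–9.
Beta–Alpha: Beta 11–8.
Beta–Lambda: Lambda 12–7.
Zeta vs Alpha: Alpha wins 11–8.
Zeta vs Lambda: Lambda wins 12–7.
Alpha vs Lambda: Alpha wins 12–7.
Each project drops at least one matchup (Beta loses to Zeta; Zeta loses to Alpha; Alpha loses to Beta; Lambda loses to Alpha); the cycle Beta > Alpha > Zeta > Beta rules out a Condorcet winner.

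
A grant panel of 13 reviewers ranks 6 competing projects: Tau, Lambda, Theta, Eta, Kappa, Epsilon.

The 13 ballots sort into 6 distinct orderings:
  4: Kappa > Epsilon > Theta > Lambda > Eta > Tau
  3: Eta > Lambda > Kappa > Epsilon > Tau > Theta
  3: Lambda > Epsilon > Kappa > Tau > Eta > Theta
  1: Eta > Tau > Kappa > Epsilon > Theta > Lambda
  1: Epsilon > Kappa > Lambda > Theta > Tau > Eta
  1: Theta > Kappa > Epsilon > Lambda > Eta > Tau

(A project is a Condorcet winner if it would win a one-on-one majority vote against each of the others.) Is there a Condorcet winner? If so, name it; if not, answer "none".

Head-to-head results (13 reviewers):
Tau vs Lambda: Lambda wins 12–1.
Tau vs Theta: Tau, 7–6.
Tau vs Eta: Eta wins 9–4.
Tau–Kappa: Kappa 12–1.
Tau–Epsilon: Epsilon 12–1.
Lambda–Theta: Lambda 7–6.
Lambda–Eta: Lambda 9–4.
Lambda vs Kappa: Kappa wins 7–6.
Lambda vs Epsilon: Epsilon, 7–6.
Theta–Eta: Eta 7–6.
Theta vs Kappa: Kappa, 12–1.
Theta vs Epsilon: Epsilon, 12–1.
Eta–Kappa: Kappa 9–4.
Eta–Epsilon: Epsilon 9–4.
Kappa vs Epsilon: Kappa wins 9–4.
Only Kappa has no losses; Kappa is the Condorcet winner.

Kappa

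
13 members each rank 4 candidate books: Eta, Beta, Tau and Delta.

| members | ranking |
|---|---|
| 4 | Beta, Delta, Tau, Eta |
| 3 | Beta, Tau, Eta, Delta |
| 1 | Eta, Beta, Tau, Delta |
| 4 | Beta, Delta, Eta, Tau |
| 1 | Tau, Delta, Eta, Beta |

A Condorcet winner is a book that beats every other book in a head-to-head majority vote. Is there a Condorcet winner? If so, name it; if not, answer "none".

Beta

Check each pair by majority over 13 ballots:
Eta vs Beta: 2 to 11, Beta.
Eta vs Tau: 5 to 8, Tau.
Eta–Delta: Delta 9–4.
Beta–Tau: Beta 12–1.
Beta vs Delta: Beta, 12–1.
Tau vs Delta: Delta, 8–5.
Beta wins every pairwise contest, so Beta is the Condorcet winner.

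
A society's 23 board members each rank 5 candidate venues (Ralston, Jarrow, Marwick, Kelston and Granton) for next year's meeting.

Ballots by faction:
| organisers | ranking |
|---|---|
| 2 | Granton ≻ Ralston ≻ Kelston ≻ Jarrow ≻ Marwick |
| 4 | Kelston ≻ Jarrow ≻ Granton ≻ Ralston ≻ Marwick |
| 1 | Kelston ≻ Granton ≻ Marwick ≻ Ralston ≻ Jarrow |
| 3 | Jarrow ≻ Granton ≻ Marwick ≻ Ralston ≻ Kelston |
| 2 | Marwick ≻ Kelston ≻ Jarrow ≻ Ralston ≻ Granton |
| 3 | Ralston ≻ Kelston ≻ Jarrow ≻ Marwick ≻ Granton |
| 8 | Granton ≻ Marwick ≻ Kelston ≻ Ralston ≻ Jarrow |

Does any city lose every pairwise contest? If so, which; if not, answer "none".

Pairwise majorities:
Ralston vs Jarrow: Ralston, 14–9.
Ralston vs Marwick: Marwick wins 14–9.
Ralston–Kelston: Kelston 15–8.
Ralston vs Granton: Ralston is ranked higher on 2+3 = 5 ballots, Granton on 18. Granton wins 18–5.
Jarrow vs Marwick: 2+4+3+3 = 12 for Jarrow, 11 for Marwick — Jarrow by 12–11.
Jarrow vs Kelston: 3 to 20, Kelston.
Jarrow vs Granton: Jarrow, 12–11.
Marwick–Kelston: Marwick 13–10.
Marwick vs Granton: Marwick preferred on 2+3 = 5 ballots; Granton wins 18–5.
Kelston vs Granton: Granton wins 13–10.
Each city has at least one pairwise win (Ralston beats Jarrow; Jarrow beats Marwick; Marwick beats Ralston; Kelston beats Ralston; Granton beats Ralston) — no Condorcet loser.

none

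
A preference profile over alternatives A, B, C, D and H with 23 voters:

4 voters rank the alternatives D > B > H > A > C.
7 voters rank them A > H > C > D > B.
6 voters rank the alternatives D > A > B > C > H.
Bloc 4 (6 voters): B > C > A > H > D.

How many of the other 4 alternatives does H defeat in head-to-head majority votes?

1

H against each rival (23 voters):
H–A: A 19–4.
H–B: B 16–7.
H vs C: H is ranked higher on 4+7 = 11 ballots, C on 12. C wins 12–11.
H vs D: 7+6 = 13 for H, 10 for D — H by 13–10.
H beats D; loses to A, B, C — 1 pairwise win.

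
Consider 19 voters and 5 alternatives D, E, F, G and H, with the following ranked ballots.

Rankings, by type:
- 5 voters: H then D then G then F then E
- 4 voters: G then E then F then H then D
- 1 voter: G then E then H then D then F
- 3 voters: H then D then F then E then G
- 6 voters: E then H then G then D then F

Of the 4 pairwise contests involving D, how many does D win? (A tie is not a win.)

D against each rival (19 voters):
D vs E: 8 to 11, E.
D vs F: D preferred on 5+1+3+6 = 15 ballots; D wins 15–4.
D vs G: D is ranked higher on 5+3 = 8 ballots, G on 11. G wins 11–8.
D vs H: D preferred on 0 ballots; H wins 19–0.
D beats F; loses to E, G, H — 1 pairwise win.

1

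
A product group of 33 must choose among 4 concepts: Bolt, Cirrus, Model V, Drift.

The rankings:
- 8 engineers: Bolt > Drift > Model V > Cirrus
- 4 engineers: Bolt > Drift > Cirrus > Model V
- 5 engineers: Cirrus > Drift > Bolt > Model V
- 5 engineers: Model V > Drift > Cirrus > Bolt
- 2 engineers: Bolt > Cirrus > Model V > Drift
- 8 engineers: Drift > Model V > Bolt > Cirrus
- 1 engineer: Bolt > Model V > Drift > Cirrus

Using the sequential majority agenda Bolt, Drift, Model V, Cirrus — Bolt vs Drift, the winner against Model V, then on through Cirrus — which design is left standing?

Drift

Round 1: Bolt vs Drift — 15–18, Drift advances.
Round 2: Drift vs Model V — 25–8, Drift advances.
Round 3: Drift vs Cirrus — 26–7, Drift advances.
Drift survives the agenda.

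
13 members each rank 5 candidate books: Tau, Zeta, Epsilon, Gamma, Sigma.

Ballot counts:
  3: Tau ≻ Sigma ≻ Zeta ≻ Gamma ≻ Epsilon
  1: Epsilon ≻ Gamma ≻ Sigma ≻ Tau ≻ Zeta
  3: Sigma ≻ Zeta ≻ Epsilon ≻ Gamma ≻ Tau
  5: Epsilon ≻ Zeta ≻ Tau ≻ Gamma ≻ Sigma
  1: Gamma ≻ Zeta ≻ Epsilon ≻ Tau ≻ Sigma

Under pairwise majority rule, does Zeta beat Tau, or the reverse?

Zeta

Ballots ranking Zeta above Tau: 3 + 5 + 1 = 9.
Ballots ranking Tau above Zeta: 13 − 9 = 4.
Zeta wins the head-to-head 9–4.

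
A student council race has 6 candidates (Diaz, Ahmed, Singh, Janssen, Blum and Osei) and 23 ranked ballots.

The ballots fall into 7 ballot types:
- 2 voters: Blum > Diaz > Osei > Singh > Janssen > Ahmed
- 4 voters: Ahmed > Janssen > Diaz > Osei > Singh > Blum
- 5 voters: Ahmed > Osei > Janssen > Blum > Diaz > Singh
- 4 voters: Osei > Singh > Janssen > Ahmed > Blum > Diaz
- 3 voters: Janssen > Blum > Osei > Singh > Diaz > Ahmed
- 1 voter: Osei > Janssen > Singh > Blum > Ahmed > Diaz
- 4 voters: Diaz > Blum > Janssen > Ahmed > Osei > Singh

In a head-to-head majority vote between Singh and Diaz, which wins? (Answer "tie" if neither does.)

Diaz

Ballots ranking Singh above Diaz: 4 + 3 + 1 = 8.
Ballots ranking Diaz above Singh: 23 − 8 = 15.
Diaz wins the head-to-head 15–8.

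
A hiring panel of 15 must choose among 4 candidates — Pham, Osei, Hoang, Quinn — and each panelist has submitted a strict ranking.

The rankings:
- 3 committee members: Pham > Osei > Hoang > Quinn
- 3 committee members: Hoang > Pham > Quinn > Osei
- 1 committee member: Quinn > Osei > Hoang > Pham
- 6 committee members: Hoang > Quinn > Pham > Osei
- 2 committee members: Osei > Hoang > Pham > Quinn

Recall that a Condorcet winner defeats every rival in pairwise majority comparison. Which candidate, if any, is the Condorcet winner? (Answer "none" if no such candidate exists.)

Head-to-head results (15 committee members):
Pham vs Osei: Pham preferred on 3+3+6 = 12 ballots; Pham wins 12–3.
Pham vs Hoang: Pham preferred on 3 ballots; Hoang wins 12–3.
Pham vs Quinn: 3+3+2 = 8 for Pham, 7 for Quinn — Pham by 8–7.
Osei vs Hoang: Osei preferred on 3+1+2 = 6 ballots; Hoang wins 9–6.
Osei vs Quinn: Osei preferred on 3+2 = 5 ballots; Quinn wins 10–5.
Hoang vs Quinn: 3+3+6+2 = 14 for Hoang, 1 for Quinn — Hoang by 14–1.
Hoang beats each of Pham, Osei, Quinn — Hoang is the Condorcet winner.

Hoang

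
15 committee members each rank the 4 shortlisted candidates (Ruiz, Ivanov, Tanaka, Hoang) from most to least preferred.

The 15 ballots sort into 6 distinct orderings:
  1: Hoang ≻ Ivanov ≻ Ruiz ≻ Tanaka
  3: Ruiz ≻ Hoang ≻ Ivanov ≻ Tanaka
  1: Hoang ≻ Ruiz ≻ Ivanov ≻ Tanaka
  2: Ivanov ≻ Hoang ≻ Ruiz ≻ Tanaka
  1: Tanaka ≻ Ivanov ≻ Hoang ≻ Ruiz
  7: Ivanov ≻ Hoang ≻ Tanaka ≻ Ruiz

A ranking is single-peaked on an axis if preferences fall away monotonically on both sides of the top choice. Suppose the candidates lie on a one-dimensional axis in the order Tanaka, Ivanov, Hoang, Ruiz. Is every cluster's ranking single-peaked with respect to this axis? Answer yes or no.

yes

Axis positions: Tanaka=1, Ivanov=2, Hoang=3, Ruiz=4.
Cluster 1 (peak Hoang at position 3): ranking walks positions 3-2-4-1, expanding outward from the peak — single-peaked.
Cluster 2 (peak Ruiz at position 4): ranking walks positions 4-3-2-1, expanding outward from the peak — single-peaked.
Cluster 3 (peak Hoang at position 3): ranking walks positions 3-4-2-1, expanding outward from the peak — single-peaked.
Cluster 4 (peak Ivanov at position 2): ranking walks positions 2-3-4-1, expanding outward from the peak — single-peaked.
Cluster 5 (peak Tanaka at position 1): ranking walks positions 1-2-3-4, expanding outward from the peak — single-peaked.
Cluster 6 (peak Ivanov at position 2): ranking walks positions 2-3-1-4, expanding outward from the peak — single-peaked.
Every ranking is single-peaked on this axis.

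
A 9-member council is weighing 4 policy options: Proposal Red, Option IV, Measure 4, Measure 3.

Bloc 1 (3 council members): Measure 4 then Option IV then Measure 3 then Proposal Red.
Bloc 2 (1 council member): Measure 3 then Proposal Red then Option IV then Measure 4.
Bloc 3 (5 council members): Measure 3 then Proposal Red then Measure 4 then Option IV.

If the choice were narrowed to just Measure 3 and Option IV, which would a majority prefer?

Ballots ranking Measure 3 above Option IV: 1 + 5 = 6.
Ballots ranking Option IV above Measure 3: 9 − 6 = 3.
Measure 3 wins the head-to-head 6–3.

Measure 3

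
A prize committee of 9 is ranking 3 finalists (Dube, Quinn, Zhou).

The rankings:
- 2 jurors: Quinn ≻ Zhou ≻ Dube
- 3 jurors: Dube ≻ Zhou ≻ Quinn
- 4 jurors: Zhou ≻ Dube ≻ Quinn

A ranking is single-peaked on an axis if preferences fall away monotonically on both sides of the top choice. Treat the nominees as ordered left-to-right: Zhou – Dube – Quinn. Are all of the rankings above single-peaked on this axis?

no

Axis positions: Zhou=1, Dube=2, Quinn=3.
Ballot type 1: ranking walks positions 3-1-2; Zhou is ranked above Dube even though Dube lies between Zhou and the peak Quinn on the axis — preferences dip and rise again. Not single-peaked.
Ballot type 2 (peak Dube at position 2): ranking walks positions 2-1-3, expanding outward from the peak — single-peaked.
Ballot type 3 (peak Zhou at position 1): ranking walks positions 1-2-3, expanding outward from the peak — single-peaked.
Ballot type 1 violates single-peakedness, so the profile is not single-peaked on this axis.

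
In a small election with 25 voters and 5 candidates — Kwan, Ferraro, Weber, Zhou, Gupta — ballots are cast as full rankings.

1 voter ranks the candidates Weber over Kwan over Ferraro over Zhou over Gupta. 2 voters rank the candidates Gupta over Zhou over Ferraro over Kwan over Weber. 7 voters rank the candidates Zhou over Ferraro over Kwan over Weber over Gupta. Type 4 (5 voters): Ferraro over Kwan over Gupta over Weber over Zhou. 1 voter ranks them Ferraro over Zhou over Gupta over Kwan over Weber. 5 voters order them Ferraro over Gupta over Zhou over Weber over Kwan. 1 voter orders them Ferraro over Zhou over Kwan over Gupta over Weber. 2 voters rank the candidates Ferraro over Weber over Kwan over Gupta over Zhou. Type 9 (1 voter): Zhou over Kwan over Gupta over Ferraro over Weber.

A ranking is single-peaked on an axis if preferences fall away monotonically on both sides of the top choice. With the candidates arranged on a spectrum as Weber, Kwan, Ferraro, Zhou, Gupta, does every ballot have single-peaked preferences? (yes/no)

Axis positions: Weber=1, Kwan=2, Ferraro=3, Zhou=4, Gupta=5.
Type 1 (peak Weber at position 1): ranking walks positions 1-2-3-4-5, expanding outward from the peak — single-peaked.
Type 2 (peak Gupta at position 5): ranking walks positions 5-4-3-2-1, expanding outward from the peak — single-peaked.
Type 3 (peak Zhou at position 4): ranking walks positions 4-3-2-1-5, expanding outward from the peak — single-peaked.
Type 4: ranking walks positions 3-2-5-1-4; Gupta is ranked above Zhou even though Zhou lies between Gupta and the peak Ferraro on the axis — preferences dip and rise again. Not single-peaked.
Type 5 (peak Ferraro at position 3): ranking walks positions 3-4-5-2-1, expanding outward from the peak — single-peaked.
Type 6: ranking walks positions 3-5-4-1-2; Gupta is ranked above Zhou even though Zhou lies between Gupta and the peak Ferraro on the axis — preferences dip and rise again. Not single-peaked.
Type 7 (peak Ferraro at position 3): ranking walks positions 3-4-2-5-1, expanding outward from the peak — single-peaked.
Type 8: ranking walks positions 3-1-2-5-4; Weber is ranked above Kwan even though Kwan lies between Weber and the peak Ferraro on the axis — preferences dip and rise again. Not single-peaked.
Type 9: ranking walks positions 4-2-5-3-1; Kwan is ranked above Ferraro even though Ferraro lies between Kwan and the peak Zhou on the axis — preferences dip and rise again. Not single-peaked.
Type 4 violates single-peakedness, so the profile is not single-peaked on this axis.

no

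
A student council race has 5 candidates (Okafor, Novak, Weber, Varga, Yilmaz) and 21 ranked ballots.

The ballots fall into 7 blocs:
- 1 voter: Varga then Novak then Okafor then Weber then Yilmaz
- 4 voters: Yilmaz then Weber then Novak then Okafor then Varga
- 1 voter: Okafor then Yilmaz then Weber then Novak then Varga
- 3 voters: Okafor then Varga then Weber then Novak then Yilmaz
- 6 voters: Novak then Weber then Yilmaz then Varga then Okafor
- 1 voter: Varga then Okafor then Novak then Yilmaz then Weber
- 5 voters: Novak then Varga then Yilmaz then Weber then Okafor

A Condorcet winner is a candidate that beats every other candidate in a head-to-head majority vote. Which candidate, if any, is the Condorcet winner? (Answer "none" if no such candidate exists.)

Check each pair by majority over 21 ballots:
Okafor vs Novak: Okafor preferred on 1+3+1 = 5 ballots; Novak wins 16–5.
Okafor vs Weber: 1+1+3+1 = 6 for Okafor, 15 for Weber — Weber by 15–6.
Okafor vs Varga: Okafor is ranked higher on 4+1+3 = 8 ballots, Varga on 13. Varga wins 13–8.
Okafor vs Yilmaz: 6 to 15, Yilmaz.
Novak vs Weber: 1+6+1+5 = 13 for Novak, 8 for Weber — Novak by 13–8.
Novak vs Varga: 16 to 5, Novak.
Novak vs Yilmaz: 1+3+6+1+5 = 16 for Novak, 5 for Yilmaz — Novak by 16–5.
Weber vs Varga: Weber preferred on 4+1+6 = 11 ballots; Weber wins 11–10.
Weber vs Yilmaz: 10 to 11, Yilmaz.
Varga vs Yilmaz: Varga preferred on 1+3+1+5 = 10 ballots; Yilmaz wins 11–10.
Novak defeats every rival head-to-head and is the Condorcet winner.

Novak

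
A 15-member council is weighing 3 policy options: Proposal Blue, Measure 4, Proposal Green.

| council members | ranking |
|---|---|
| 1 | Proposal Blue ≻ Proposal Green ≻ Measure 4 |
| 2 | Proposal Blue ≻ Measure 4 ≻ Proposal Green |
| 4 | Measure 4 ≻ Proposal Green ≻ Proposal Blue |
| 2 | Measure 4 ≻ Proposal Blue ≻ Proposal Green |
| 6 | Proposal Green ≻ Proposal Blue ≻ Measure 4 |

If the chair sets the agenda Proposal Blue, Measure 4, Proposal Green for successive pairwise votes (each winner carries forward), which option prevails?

Round 1: Proposal Blue vs Measure 4 — 9–6, Proposal Blue advances.
Round 2: Proposal Blue vs Proposal Green — 5–10, Proposal Green advances.
Proposal Green survives the agenda.

Proposal Green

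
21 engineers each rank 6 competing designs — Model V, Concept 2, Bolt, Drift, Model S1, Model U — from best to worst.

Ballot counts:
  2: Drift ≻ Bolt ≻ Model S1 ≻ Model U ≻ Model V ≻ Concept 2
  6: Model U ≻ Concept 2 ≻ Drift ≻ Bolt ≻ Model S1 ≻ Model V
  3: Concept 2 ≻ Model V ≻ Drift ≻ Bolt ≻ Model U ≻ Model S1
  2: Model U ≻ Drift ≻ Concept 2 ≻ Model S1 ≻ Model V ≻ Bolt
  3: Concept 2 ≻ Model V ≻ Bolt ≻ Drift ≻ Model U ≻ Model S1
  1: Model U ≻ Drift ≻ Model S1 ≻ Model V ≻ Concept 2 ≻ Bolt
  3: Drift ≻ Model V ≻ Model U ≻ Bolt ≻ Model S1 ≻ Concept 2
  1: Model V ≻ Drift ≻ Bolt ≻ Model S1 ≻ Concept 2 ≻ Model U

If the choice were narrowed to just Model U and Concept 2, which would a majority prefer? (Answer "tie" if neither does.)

Ballots ranking Model U above Concept 2: 2 + 6 + 2 + 1 + 3 = 14.
Ballots ranking Concept 2 above Model U: 21 − 14 = 7.
Model U wins the head-to-head 14–7.

Model U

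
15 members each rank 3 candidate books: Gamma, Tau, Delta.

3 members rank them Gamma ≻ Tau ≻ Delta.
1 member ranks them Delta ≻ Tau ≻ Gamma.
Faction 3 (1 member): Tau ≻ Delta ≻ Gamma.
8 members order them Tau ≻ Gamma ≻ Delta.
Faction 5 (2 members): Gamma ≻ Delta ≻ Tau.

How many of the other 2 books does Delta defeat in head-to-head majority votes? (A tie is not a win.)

Delta against each rival (15 members):
Delta vs Gamma: Delta preferred on 1+1 = 2 ballots; Gamma wins 13–2.
Delta vs Tau: Tau, 12–3.
Delta beats no one; loses to Gamma, Tau — 0 pairwise wins.

0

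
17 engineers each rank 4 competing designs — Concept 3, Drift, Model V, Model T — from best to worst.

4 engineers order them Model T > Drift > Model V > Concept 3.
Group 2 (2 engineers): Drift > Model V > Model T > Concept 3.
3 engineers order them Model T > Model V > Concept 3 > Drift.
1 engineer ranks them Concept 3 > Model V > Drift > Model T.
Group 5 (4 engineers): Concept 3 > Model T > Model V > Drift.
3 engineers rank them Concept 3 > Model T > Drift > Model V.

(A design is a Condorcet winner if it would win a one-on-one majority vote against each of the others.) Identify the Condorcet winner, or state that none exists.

Model T

Pairwise majorities:
Concept 3 vs Drift: Concept 3, 11–6.
Concept 3 vs Model V: Model V, 9–8.
Concept 3 vs Model T: Model T wins 9–8.
Drift vs Model V: Drift, 9–8.
Drift vs Model T: Model T, 14–3.
Model V vs Model T: Model T, 14–3.
Model T wins every pairwise contest, so Model T is the Condorcet winner.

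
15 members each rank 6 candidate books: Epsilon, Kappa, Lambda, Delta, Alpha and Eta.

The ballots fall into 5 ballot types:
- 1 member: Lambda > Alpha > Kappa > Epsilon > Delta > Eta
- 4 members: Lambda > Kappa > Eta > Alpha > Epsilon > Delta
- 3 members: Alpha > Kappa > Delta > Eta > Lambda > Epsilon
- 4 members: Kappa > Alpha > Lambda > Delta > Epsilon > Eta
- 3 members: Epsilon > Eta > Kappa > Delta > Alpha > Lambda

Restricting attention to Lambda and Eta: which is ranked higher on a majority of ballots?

Ballots ranking Lambda above Eta: 1 + 4 + 4 = 9.
Ballots ranking Eta above Lambda: 15 − 9 = 6.
Lambda wins the head-to-head 9–6.

Lambda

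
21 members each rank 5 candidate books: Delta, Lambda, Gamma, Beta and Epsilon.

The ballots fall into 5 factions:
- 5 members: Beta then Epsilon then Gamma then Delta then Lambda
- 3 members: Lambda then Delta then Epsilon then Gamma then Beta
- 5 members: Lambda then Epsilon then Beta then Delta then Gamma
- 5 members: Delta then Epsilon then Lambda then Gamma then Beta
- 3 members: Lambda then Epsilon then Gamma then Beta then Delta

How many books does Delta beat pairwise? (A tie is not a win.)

Delta against each rival (21 members):
Delta vs Lambda: 5+5 = 10 for Delta, 11 for Lambda — Lambda by 11–10.
Delta–Gamma: Delta 13–8.
Delta vs Beta: Beta, 13–8.
Delta vs Epsilon: Epsilon, 13–8.
Delta beats Gamma; loses to Lambda, Beta, Epsilon — 1 pairwise win.

1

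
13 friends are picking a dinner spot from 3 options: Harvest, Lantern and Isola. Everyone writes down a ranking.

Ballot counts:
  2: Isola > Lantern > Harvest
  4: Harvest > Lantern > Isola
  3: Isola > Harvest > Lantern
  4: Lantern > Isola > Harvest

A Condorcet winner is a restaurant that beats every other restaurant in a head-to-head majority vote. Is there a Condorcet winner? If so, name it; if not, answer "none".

none

Pairwise majorities:
Harvest vs Lantern: Harvest wins 7–6.
Harvest–Isola: Isola 9–4.
Lantern vs Isola: 8 to 5, Lantern.
Each restaurant drops at least one matchup (Harvest loses to Isola; Lantern loses to Harvest; Isola loses to Lantern); the cycle Harvest > Lantern > Isola > Harvest rules out a Condorcet winner.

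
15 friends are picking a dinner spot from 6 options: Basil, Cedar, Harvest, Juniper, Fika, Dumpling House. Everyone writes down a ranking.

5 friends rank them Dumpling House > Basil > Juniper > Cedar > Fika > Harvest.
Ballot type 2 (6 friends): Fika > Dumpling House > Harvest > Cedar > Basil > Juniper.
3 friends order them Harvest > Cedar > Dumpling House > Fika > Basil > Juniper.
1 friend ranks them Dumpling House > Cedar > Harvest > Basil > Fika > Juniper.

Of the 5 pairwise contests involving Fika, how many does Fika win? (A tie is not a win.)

Fika against each rival (15 friends):
Fika vs Basil: Fika, 9–6.
Fika vs Cedar: 6 to 9, Cedar.
Fika–Harvest: Fika 11–4.
Fika vs Juniper: Fika is ranked higher on 6+3+1 = 10 ballots, Juniper on 5. Fika wins 10–5.
Fika vs Dumpling House: Fika preferred on 6 ballots; Dumpling House wins 9–6.
Fika beats Basil, Harvest, Juniper; loses to Cedar, Dumpling House — 3 pairwise wins.

3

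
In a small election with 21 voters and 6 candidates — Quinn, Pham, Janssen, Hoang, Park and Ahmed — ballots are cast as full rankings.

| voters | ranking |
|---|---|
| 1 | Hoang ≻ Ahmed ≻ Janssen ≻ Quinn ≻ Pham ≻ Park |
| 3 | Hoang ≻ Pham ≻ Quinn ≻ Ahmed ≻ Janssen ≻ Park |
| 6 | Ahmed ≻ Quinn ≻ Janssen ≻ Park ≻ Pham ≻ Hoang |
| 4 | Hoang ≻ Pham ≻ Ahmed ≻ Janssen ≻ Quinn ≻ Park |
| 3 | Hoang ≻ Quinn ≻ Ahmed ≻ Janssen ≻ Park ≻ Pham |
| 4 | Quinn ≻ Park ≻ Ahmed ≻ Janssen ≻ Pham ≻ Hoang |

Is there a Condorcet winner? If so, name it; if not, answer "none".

Hoang

Head-to-head results (21 voters):
Quinn–Pham: Quinn 14–7.
Quinn vs Janssen: Quinn wins 16–5.
Quinn vs Hoang: Hoang, 11–10.
Quinn vs Park: Quinn wins 21–0.
Quinn vs Ahmed: Ahmed, 11–10.
Pham vs Janssen: Janssen, 14–7.
Pham–Hoang: Hoang 11–10.
Pham–Park: Park 13–8.
Pham–Ahmed: Ahmed 14–7.
Janssen vs Hoang: Hoang, 11–10.
Janssen–Park: Janssen 17–4.
Janssen–Ahmed: Ahmed 21–0.
Hoang–Park: Hoang 11–10.
Hoang–Ahmed: Hoang 11–10.
Park–Ahmed: Ahmed 17–4.
Hoang wins every pairwise contest, so Hoang is the Condorcet winner.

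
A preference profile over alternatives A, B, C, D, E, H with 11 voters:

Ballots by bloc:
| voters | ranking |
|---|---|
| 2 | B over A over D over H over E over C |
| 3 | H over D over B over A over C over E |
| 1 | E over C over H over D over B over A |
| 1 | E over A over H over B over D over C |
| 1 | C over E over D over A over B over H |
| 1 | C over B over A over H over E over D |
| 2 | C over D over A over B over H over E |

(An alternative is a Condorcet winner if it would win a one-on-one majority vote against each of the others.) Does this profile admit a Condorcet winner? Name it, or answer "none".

none

Pairwise majorities:
A vs B: B, 7–4.
A vs C: A, 6–5.
A vs D: D wins 7–4.
A–E: A 8–3.
A vs H: A, 7–4.
B vs C: B, 6–5.
B vs D: D, 7–4.
B–E: B 8–3.
B vs H: B wins 6–5.
C–D: D 6–5.
C–E: C 7–4.
C vs H: H wins 6–5.
D vs E: D wins 7–4.
D vs H: H wins 6–5.
E vs H: H wins 8–3.
Every alternative loses at least once (A loses to B; B loses to D; C loses to A; D loses to H; E loses to A; H loses to A). The majority relation contains the cycle A > H > D > A, so there is no Condorcet winner.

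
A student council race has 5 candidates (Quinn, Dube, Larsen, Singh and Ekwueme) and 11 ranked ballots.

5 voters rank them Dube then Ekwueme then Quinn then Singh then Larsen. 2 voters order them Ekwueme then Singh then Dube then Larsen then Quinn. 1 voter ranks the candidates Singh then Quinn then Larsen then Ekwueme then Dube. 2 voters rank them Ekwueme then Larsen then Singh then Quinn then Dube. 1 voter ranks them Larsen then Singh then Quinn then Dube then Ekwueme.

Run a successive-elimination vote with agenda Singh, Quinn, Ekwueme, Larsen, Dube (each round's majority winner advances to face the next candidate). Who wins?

Dube

Round 1: Singh vs Quinn — 6–5, Singh advances.
Round 2: Singh vs Ekwueme — 2–9, Ekwueme advances.
Round 3: Ekwueme vs Larsen — 9–2, Ekwueme advances.
Round 4: Ekwueme vs Dube — 5–6, Dube advances.
The agenda winner is Dube.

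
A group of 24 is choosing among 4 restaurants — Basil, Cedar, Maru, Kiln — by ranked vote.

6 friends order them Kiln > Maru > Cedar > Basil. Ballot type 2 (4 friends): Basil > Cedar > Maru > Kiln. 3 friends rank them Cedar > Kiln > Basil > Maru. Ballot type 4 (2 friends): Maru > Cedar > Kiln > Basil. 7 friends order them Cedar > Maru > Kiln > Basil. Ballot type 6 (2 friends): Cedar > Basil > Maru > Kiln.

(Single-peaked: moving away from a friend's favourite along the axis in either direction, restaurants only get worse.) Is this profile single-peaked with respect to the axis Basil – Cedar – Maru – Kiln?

no

Axis positions: Basil=1, Cedar=2, Maru=3, Kiln=4.
Ballot type 1 (peak Kiln at position 4): ranking walks positions 4-3-2-1, expanding outward from the peak — single-peaked.
Ballot type 2 (peak Basil at position 1): ranking walks positions 1-2-3-4, expanding outward from the peak — single-peaked.
Ballot type 3: ranking walks positions 2-4-1-3; Kiln is ranked above Maru even though Maru lies between Kiln and the peak Cedar on the axis — preferences dip and rise again. Not single-peaked.
Ballot type 4 (peak Maru at position 3): ranking walks positions 3-2-4-1, expanding outward from the peak — single-peaked.
Ballot type 5 (peak Cedar at position 2): ranking walks positions 2-3-4-1, expanding outward from the peak — single-peaked.
Ballot type 6 (peak Cedar at position 2): ranking walks positions 2-1-3-4, expanding outward from the peak — single-peaked.
Ballot type 3 violates single-peakedness, so the profile is not single-peaked on this axis.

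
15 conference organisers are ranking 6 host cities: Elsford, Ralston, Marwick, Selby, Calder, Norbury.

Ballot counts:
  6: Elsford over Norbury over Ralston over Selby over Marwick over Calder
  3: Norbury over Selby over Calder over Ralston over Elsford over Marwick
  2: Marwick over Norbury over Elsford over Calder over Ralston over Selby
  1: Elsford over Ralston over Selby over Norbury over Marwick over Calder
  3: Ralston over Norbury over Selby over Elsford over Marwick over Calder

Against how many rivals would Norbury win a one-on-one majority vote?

5

Norbury against each rival (15 organisers):
Norbury vs Elsford: 8 to 7, Norbury.
Norbury vs Ralston: Norbury is ranked higher on 6+3+2 = 11 ballots, Ralston on 4. Norbury wins 11–4.
Norbury–Marwick: Norbury 13–2.
Norbury vs Selby: 14 to 1, Norbury.
Norbury–Calder: Norbury 15–0.
Norbury beats Elsford, Ralston, Marwick, Selby, Calder — 5 pairwise wins.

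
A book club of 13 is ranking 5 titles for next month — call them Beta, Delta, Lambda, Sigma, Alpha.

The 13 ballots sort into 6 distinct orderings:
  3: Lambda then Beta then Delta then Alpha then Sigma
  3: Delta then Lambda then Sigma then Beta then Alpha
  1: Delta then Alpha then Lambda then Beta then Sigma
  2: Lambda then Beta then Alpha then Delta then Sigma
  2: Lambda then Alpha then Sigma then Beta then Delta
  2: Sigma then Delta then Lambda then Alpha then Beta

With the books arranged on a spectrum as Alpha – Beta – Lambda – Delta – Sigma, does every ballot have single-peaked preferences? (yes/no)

no

Axis positions: Alpha=1, Beta=2, Lambda=3, Delta=4, Sigma=5.
Cluster 1 (peak Lambda at position 3): ranking walks positions 3-2-4-1-5, expanding outward from the peak — single-peaked.
Cluster 2 (peak Delta at position 4): ranking walks positions 4-3-5-2-1, expanding outward from the peak — single-peaked.
Cluster 3: ranking walks positions 4-1-3-2-5; Alpha is ranked above Lambda even though Lambda lies between Alpha and the peak Delta on the axis — preferences dip and rise again. Not single-peaked.
Cluster 4 (peak Lambda at position 3): ranking walks positions 3-2-1-4-5, expanding outward from the peak — single-peaked.
Cluster 5: ranking walks positions 3-1-5-2-4; Alpha is ranked above Beta even though Beta lies between Alpha and the peak Lambda on the axis — preferences dip and rise again. Not single-peaked.
Cluster 6: ranking walks positions 5-4-3-1-2; Alpha is ranked above Beta even though Beta lies between Alpha and the peak Sigma on the axis — preferences dip and rise again. Not single-peaked.
Cluster 3 violates single-peakedness, so the profile is not single-peaked on this axis.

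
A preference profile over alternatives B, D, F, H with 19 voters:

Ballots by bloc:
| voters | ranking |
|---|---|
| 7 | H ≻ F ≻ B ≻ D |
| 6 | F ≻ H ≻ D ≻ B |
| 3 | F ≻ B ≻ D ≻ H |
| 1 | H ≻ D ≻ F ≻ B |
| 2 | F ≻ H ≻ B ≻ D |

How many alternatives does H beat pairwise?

H against each rival (19 voters):
H vs B: 16 to 3, H.
H–D: H 16–3.
H vs F: H preferred on 7+1 = 8 ballots; F wins 11–8.
H beats B, D; loses to F — 2 pairwise wins.

2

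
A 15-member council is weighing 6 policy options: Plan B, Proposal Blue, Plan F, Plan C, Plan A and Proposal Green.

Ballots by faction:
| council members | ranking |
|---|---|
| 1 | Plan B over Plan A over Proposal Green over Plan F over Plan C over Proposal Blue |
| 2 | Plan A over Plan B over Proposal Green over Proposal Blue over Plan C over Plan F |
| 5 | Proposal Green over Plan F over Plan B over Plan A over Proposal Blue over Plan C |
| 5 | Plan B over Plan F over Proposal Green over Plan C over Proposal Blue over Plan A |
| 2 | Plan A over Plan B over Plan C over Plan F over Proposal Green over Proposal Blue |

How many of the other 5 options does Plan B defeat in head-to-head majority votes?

5

Plan B against each rival (15 council members):
Plan B vs Proposal Blue: Plan B, 15–0.
Plan B vs Plan F: Plan B wins 10–5.
Plan B–Plan C: Plan B 15–0.
Plan B vs Plan A: Plan B is ranked higher on 1+5+5 = 11 ballots, Plan A on 4. Plan B wins 11–4.
Plan B vs Proposal Green: 1+2+5+2 = 10 for Plan B, 5 for Proposal Green — Plan B by 10–5.
Plan B beats Proposal Blue, Plan F, Plan C, Plan A, Proposal Green — 5 pairwise wins.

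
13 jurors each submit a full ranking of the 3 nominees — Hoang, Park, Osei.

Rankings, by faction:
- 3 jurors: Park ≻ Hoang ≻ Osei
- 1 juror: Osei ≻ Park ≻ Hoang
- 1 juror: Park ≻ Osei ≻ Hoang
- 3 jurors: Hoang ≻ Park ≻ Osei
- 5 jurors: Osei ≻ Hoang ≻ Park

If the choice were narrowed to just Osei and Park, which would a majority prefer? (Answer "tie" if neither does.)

Ballots ranking Osei above Park: 1 + 5 = 6.
Ballots ranking Park above Osei: 13 − 6 = 7.
Park wins the head-to-head 7–6.

Park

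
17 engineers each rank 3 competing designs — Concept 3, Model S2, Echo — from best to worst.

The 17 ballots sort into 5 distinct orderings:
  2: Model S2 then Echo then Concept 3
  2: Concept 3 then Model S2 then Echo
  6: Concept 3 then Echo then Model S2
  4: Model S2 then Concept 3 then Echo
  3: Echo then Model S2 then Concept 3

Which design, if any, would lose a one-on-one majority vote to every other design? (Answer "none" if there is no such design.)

none

Pairwise majorities:
Concept 3 vs Model S2: Concept 3 preferred on 2+6 = 8 ballots; Model S2 wins 9–8.
Concept 3–Echo: Concept 3 12–5.
Model S2 vs Echo: Model S2 preferred on 2+2+4 = 8 ballots; Echo wins 9–8.
Each design has at least one pairwise win (Concept 3 beats Echo; Model S2 beats Concept 3; Echo beats Model S2) — no Condorcet loser.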